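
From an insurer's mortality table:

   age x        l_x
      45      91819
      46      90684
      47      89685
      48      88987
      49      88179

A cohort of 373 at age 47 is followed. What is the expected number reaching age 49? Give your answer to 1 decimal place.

366.7

The relevant probability is 88179/89685 = 0.983208.
Expected number = 373 × 0.983208 = 366.7.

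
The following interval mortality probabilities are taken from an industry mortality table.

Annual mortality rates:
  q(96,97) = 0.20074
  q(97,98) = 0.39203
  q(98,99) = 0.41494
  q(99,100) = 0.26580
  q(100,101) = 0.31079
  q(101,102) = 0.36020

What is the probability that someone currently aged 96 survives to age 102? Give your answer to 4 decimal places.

P(survive 96→102) = (1 − 0.20074) × (1 − 0.39203) × (1 − 0.41494) × (1 − 0.26580) × (1 − 0.31079) × (1 − 0.36020).
= 0.79926 × 0.60797 × 0.58506 × 0.73420 × 0.68921 × 0.63980 = 0.092041.

0.0920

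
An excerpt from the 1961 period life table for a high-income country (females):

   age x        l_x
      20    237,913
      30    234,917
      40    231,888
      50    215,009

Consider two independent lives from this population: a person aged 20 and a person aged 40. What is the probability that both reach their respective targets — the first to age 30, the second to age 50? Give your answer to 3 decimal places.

p₁ = l_30/l_20 = 234,917/237,913 = 0.987407; p₂ = l_50/l_40 = 215,009/231,888 = 0.927211.
P(both) = p₁ × p₂ = 0.987407 × 0.927211 = 0.915535.

0.916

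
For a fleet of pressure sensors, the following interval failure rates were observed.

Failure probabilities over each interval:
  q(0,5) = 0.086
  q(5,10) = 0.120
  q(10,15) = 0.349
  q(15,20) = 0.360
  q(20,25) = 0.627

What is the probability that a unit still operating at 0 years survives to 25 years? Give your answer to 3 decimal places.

0.125

Survival from 0 to 25 is the product of surviving each interval: (1 − 0.086) × (1 − 0.120) × (1 − 0.349) × (1 − 0.360) × (1 − 0.627).
= 0.914 × 0.880 × 0.651 × 0.640 × 0.373 = 0.124997.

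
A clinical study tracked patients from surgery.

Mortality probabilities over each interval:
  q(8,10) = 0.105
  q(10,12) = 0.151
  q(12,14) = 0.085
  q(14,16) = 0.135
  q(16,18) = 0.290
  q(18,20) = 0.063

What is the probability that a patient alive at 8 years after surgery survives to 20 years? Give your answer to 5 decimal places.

The overall survival probability is (1 − 0.105) × (1 − 0.151) × (1 − 0.085) × (1 − 0.135) × (1 − 0.290) × (1 − 0.063).
= 0.895 × 0.849 × 0.915 × 0.865 × 0.710 × 0.937 = 0.400098.

0.40010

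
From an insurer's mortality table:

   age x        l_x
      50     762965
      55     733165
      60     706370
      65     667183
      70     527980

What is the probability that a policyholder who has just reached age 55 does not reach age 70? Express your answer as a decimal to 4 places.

0.2799

P(die before 70 | alive at 55) = 1 − l_70/l_55 = 1 − 527980/733165 = (205185)/733165 = 0.279862.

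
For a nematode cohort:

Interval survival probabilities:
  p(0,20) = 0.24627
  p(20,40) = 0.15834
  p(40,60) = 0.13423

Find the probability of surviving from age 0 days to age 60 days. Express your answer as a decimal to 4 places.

Survival from 0 to 60 is the product of surviving each interval: 0.24627 × 0.15834 × 0.13423.
= 0.005234.

0.0052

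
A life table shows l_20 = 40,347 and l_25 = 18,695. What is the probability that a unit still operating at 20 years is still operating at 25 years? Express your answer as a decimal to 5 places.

The conditional survival probability is l_25/l_20 = 18,695/40,347 = 0.463355.

0.46336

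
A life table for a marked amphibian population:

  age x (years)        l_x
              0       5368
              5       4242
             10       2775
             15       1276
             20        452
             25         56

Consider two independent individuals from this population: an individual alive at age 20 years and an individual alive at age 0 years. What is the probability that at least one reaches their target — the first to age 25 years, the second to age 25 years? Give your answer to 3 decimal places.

p₁ = l_25/l_20 = 56/452 = 0.123894; p₂ = l_25/l_0 = 56/5368 = 0.010432.
P(at least one) = 1 − (1−p₁)(1−p₂) = 1 − 0.876106 × 0.989568 = 0.133034.

0.133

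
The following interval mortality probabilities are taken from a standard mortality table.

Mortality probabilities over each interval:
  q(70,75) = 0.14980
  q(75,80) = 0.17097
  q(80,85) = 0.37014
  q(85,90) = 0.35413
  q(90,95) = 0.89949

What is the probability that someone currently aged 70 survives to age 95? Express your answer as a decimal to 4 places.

0.0288

Chaining the interval survival probabilities: (1 − 0.14980) × (1 − 0.17097) × (1 − 0.37014) × (1 − 0.35413) × (1 − 0.89949).
= 0.85020 × 0.82903 × 0.62986 × 0.64587 × 0.10051 = 0.028820.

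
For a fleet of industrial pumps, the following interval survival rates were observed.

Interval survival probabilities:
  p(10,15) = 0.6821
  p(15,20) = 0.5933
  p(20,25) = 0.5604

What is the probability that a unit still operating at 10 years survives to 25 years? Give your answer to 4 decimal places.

The overall survival probability is 0.6821 × 0.5933 × 0.5604.
= 0.226788.

0.2268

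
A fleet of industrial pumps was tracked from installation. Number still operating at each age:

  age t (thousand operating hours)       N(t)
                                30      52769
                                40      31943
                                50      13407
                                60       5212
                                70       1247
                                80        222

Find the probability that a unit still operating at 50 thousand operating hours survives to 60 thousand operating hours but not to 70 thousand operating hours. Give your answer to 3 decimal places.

0.296

This is the probability of reaching 60 but not 70, conditional on being operational at 50: (N(60) − N(70)) / N(50).
= (5212 − 1247) / 13407 = 3965 / 13407 = 0.295741.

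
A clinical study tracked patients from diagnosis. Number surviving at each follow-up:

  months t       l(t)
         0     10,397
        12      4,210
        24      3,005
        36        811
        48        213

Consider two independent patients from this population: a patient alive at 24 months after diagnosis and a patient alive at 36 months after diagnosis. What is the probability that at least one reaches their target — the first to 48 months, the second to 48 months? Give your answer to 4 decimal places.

p₁ = l(48)/l(24) = 213/3,005 = 0.070882; p₂ = l(48)/l(36) = 213/811 = 0.262639.
P(at least one) = 1 − (1−p₁)(1−p₂) = 1 − 0.929118 × 0.737361 = 0.314905.

0.3149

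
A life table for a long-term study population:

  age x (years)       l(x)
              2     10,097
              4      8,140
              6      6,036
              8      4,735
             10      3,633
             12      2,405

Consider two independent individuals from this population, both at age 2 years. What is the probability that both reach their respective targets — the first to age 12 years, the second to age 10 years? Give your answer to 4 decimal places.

0.0857

p₁ = l(12)/l(2) = 2,405/10,097 = 0.238190; p₂ = l(10)/l(2) = 3,633/10,097 = 0.359810.
P(both) = p₁ × p₂ = 0.238190 × 0.359810 = 0.085703.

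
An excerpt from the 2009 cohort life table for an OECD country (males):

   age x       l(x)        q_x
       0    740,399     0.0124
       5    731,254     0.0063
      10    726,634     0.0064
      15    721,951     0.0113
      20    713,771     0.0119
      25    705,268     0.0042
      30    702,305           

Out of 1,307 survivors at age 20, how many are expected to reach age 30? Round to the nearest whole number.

The relevant probability is 702,305/713,771 = 0.983936.
Expected number = 1,307 × 0.983936 = 1286.

1286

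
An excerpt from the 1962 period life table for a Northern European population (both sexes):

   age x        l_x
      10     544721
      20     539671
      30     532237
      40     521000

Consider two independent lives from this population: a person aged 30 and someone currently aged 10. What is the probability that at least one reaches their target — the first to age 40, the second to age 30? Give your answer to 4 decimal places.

0.9995

p₁ = l_40/l_30 = 521000/532237 = 0.978887; p₂ = l_30/l_10 = 532237/544721 = 0.977082.
P(at least one) = 1 − (1−p₁)(1−p₂) = 1 − 0.021113 × 0.022918 = 0.999516.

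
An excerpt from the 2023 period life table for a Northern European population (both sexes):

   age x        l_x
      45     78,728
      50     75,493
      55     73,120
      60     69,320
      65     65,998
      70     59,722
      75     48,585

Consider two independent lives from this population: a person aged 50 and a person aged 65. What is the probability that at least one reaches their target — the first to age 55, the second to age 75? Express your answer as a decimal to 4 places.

p₁ = l_55/l_50 = 73,120/75,493 = 0.968567; p₂ = l_75/l_65 = 48,585/65,998 = 0.736159.
P(at least one) = 1 − (1−p₁)(1−p₂) = 1 − 0.031433 × 0.263841 = 0.991707.

0.9917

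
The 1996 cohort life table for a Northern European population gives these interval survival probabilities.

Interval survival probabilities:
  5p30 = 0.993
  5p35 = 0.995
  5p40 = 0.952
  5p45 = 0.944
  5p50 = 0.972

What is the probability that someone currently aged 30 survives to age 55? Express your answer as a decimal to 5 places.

25p30 = 0.993 × 0.995 × 0.952 × 0.944 × 0.972.
= 0.863073.

0.86307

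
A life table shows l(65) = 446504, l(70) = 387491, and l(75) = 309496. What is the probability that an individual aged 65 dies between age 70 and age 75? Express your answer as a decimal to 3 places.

This is the probability of reaching 70 but not 75, conditional on being alive at 65: (l(70) − l(75)) / l(65).
= (387491 − 309496) / 446504 = 77995 / 446504 = 0.174679.

0.175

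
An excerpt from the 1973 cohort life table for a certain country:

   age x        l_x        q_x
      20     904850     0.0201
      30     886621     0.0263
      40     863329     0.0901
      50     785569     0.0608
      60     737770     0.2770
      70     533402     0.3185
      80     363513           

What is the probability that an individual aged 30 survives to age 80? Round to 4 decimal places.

0.4100

We want 50p30 = l_80/l_30.
The conditional survival probability is l_80/l_30 = 363513/886621 = 0.409998.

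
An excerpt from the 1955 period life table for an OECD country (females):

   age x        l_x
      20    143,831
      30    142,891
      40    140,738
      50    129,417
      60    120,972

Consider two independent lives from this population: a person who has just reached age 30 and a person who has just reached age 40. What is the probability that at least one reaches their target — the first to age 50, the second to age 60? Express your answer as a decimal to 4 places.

p₁ = l_50/l_30 = 129,417/142,891 = 0.905704; p₂ = l_60/l_40 = 120,972/140,738 = 0.859555.
P(at least one) = 1 − (1−p₁)(1−p₂) = 1 − 0.094296 × 0.140445 = 0.986757.

0.9868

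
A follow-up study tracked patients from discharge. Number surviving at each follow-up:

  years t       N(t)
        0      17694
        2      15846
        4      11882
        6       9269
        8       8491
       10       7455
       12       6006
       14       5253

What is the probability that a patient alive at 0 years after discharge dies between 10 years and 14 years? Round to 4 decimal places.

This is the probability of reaching 10 but not 14, conditional on being alive at 0: (N(10) − N(14)) / N(0).
= (7455 − 5253) / 17694 = 2202 / 17694 = 0.124449.

0.1244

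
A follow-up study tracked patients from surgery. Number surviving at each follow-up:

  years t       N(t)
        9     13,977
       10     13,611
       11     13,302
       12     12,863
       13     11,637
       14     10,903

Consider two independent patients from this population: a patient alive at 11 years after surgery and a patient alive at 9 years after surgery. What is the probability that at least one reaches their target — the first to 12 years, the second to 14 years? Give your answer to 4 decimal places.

0.9927

p₁ = N(12)/N(11) = 12,863/13,302 = 0.966997; p₂ = N(14)/N(9) = 10,903/13,977 = 0.780067.
P(at least one) = 1 − (1−p₁)(1−p₂) = 1 − 0.033003 × 0.219933 = 0.992742.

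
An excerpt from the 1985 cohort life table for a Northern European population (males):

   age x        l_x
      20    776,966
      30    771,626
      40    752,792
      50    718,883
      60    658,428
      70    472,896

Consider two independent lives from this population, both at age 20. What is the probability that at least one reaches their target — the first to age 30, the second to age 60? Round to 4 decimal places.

p₁ = l_30/l_20 = 771,626/776,966 = 0.993127; p₂ = l_60/l_20 = 658,428/776,966 = 0.847435.
P(at least one) = 1 − (1−p₁)(1−p₂) = 1 − 0.006873 × 0.152565 = 0.998951.

0.9990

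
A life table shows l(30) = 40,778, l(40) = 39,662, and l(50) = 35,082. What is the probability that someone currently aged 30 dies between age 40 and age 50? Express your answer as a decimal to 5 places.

0.11232

This is the probability of reaching 40 but not 50, conditional on being alive at 30: (l(40) − l(50)) / l(30).
= (39,662 − 35,082) / 40,778 = 4,580 / 40,778 = 0.112315.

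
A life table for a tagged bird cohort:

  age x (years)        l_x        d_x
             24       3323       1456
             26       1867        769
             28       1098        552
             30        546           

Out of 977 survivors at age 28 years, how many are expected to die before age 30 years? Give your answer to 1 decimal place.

491.2

The relevant probability is 1 − 546/1098 = 0.502732.
Expected number = 977 × 0.502732 = 491.2.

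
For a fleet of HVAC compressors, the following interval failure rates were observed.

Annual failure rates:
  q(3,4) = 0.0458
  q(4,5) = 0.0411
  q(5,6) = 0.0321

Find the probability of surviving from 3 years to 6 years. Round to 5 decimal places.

P(survive 3→6) = (1 − 0.0458) × (1 − 0.0411) × (1 − 0.0321).
= 0.9542 × 0.9589 × 0.9679 = 0.885611.

0.88561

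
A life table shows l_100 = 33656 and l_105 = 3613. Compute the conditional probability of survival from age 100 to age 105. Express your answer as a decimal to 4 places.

We want 5p100 = l_105/l_100.
The conditional survival probability is l_105/l_100 = 3613/33656 = 0.107351.

0.1074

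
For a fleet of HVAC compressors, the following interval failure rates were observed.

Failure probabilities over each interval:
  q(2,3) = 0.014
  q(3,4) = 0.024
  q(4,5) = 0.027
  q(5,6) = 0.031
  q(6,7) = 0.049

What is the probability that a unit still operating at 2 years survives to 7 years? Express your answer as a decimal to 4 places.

0.8629

Chaining the interval survival probabilities: (1 − 0.014) × (1 − 0.024) × (1 − 0.027) × (1 − 0.031) × (1 − 0.049).
= 0.986 × 0.976 × 0.973 × 0.969 × 0.951 = 0.862867.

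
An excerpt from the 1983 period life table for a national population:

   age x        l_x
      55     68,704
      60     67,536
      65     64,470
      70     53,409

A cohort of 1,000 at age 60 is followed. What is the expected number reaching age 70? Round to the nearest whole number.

The relevant probability is 53,409/67,536 = 0.790823.
Expected number = 1,000 × 0.790823 = 791.

791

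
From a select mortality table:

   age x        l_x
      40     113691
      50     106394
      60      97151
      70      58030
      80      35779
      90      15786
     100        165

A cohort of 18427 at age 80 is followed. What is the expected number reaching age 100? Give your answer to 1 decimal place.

85.0

The relevant probability is 165/35779 = 0.004612.
Expected number = 18427 × 0.004612 = 85.0.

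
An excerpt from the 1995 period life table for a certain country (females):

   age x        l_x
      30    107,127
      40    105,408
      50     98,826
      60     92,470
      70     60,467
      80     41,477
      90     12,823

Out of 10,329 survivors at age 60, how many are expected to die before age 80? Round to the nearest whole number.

The relevant probability is 1 − 41,477/92,470 = 0.551455.
Expected number = 10,329 × 0.551455 = 5696.

5696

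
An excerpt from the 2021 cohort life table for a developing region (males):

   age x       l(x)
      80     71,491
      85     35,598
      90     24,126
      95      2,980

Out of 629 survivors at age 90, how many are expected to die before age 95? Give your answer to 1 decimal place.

551.3

The relevant probability is 1 − 2,980/24,126 = 0.876482.
Expected number = 629 × 0.876482 = 551.3.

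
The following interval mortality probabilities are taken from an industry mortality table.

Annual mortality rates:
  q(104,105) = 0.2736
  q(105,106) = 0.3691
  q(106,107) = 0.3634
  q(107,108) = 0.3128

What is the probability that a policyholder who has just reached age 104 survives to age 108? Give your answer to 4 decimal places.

0.2005

The overall survival probability is (1 − 0.2736) × (1 − 0.3691) × (1 − 0.3634) × (1 − 0.3128).
= 0.7264 × 0.6309 × 0.6366 × 0.6872 = 0.200487.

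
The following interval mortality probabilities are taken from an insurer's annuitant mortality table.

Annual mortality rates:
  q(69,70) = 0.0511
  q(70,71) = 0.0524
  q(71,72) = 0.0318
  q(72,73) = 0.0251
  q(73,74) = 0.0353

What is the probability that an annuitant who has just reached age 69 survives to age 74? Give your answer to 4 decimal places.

0.8188

P(survive 69→74) = (1 − 0.0511) × (1 − 0.0524) × (1 − 0.0318) × (1 − 0.0251) × (1 − 0.0353).
= 0.9489 × 0.9476 × 0.9682 × 0.9749 × 0.9647 = 0.818772.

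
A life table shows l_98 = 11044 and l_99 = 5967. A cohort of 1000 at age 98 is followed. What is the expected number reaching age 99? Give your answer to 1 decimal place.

The relevant probability is 5967/11044 = 0.540293.
Expected number = 1000 × 0.540293 = 540.3.

540.3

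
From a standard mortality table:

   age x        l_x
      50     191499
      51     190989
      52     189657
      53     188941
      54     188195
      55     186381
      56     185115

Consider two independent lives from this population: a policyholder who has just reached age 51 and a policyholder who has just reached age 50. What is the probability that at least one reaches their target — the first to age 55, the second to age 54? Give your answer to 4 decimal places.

p₁ = l_55/l_51 = 186381/190989 = 0.975873; p₂ = l_54/l_50 = 188195/191499 = 0.982747.
P(at least one) = 1 − (1−p₁)(1−p₂) = 1 − 0.024127 × 0.017253 = 0.999584.

0.9996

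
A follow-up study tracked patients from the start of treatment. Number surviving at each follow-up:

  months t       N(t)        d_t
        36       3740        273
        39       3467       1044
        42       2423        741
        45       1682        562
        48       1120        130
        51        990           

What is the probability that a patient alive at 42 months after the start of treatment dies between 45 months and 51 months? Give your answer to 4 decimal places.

0.2856

This is the probability of reaching 45 but not 51, conditional on being alive at 42: (N(45) − N(51)) / N(42).
= (1682 − 990) / 2423 = 692 / 2423 = 0.285596.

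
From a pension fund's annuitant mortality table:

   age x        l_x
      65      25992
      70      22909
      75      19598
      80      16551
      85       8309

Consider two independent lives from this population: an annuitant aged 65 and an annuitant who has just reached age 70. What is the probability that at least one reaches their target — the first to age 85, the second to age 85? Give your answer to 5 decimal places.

p₁ = l_85/l_65 = 8309/25992 = 0.319675; p₂ = l_85/l_70 = 8309/22909 = 0.362696.
P(at least one) = 1 − (1−p₁)(1−p₂) = 1 − 0.680325 × 0.637304 = 0.566426.

0.56643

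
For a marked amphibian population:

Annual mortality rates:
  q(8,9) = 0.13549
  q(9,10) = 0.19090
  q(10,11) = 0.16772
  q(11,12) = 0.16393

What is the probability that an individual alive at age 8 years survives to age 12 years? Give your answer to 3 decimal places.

0.487

Chaining the interval survival probabilities: (1 − 0.13549) × (1 − 0.19090) × (1 − 0.16772) × (1 − 0.16393).
= 0.86451 × 0.80910 × 0.83228 × 0.83607 = 0.486726.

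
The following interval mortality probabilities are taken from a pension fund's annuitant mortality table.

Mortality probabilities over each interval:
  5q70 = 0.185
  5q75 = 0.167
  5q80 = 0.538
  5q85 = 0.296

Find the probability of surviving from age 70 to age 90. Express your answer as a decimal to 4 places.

0.2208

Chaining the interval survival probabilities: (1 − 0.185) × (1 − 0.167) × (1 − 0.538) × (1 − 0.296).
= 0.815 × 0.833 × 0.462 × 0.704 = 0.220809.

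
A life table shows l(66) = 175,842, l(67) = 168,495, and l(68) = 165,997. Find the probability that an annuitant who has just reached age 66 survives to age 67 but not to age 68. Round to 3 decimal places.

0.014

This is the probability of reaching 67 but not 68, conditional on being alive at 66: (l(67) − l(68)) / l(66).
= (168,495 − 165,997) / 175,842 = 2,498 / 175,842 = 0.014206.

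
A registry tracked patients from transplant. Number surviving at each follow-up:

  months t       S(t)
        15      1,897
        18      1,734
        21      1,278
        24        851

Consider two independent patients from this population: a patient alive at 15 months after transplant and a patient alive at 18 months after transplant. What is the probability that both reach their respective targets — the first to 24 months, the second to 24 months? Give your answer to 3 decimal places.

p₁ = S(24)/S(15) = 851/1,897 = 0.448603; p₂ = S(24)/S(18) = 851/1,734 = 0.490773.
P(both) = p₁ × p₂ = 0.448603 × 0.490773 = 0.220162.

0.220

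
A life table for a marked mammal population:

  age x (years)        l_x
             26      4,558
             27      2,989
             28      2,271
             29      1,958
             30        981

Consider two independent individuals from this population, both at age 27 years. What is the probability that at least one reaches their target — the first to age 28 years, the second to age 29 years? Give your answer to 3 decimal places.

p₁ = l_28/l_27 = 2,271/2,989 = 0.759786; p₂ = l_29/l_27 = 1,958/2,989 = 0.655069.
P(at least one) = 1 − (1−p₁)(1−p₂) = 1 − 0.240214 × 0.344931 = 0.917143.

0.917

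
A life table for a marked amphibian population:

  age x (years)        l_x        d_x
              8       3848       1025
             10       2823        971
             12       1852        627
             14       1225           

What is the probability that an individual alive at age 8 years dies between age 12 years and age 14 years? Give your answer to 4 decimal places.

This is the probability of reaching 12 but not 14, conditional on being alive at 8: (l_12 − l_14) / l_8.
= (1852 − 1225) / 3848 = 627 / 3848 = 0.162942.

0.1629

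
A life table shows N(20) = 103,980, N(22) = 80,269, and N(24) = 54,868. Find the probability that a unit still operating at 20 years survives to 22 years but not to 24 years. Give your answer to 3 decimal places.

0.244

This is the probability of reaching 22 but not 24, conditional on being operational at 20: (N(22) − N(24)) / N(20).
= (80,269 − 54,868) / 103,980 = 25,401 / 103,980 = 0.244287.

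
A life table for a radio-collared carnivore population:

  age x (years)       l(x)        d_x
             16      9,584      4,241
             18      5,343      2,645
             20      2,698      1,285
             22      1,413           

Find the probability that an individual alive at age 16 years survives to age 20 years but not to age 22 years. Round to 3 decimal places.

0.134

This is the probability of reaching 20 but not 22, conditional on being alive at 16: (l(20) − l(22)) / l(16).
= (2,698 − 1,413) / 9,584 = 1,285 / 9,584 = 0.134078.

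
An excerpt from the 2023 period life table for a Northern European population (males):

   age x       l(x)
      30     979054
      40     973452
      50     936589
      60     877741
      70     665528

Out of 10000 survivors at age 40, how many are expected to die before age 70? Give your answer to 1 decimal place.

The relevant probability is 1 − 665528/973452 = 0.316322.
Expected number = 10000 × 0.316322 = 3163.2.

3163.2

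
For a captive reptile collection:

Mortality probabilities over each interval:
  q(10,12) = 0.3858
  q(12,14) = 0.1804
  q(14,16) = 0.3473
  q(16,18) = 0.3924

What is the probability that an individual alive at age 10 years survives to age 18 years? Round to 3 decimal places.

The overall survival probability is (1 − 0.3858) × (1 − 0.1804) × (1 − 0.3473) × (1 − 0.3924).
= 0.6142 × 0.8196 × 0.6527 × 0.6076 = 0.199638.

0.200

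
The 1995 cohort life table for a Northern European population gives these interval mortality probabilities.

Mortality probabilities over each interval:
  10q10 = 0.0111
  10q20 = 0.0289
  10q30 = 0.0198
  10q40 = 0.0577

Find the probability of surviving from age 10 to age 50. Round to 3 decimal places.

The overall survival probability is (1 − 0.0111) × (1 − 0.0289) × (1 − 0.0198) × (1 − 0.0577).
= 0.9889 × 0.9711 × 0.9802 × 0.9423 = 0.886993.

0.887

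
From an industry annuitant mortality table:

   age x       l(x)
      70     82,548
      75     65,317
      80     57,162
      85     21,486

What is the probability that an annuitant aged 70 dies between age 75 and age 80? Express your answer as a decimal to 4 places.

0.0988

This is the probability of reaching 75 but not 80, conditional on being alive at 70: (l(75) − l(80)) / l(70).
= (65,317 − 57,162) / 82,548 = 8,155 / 82,548 = 0.098791.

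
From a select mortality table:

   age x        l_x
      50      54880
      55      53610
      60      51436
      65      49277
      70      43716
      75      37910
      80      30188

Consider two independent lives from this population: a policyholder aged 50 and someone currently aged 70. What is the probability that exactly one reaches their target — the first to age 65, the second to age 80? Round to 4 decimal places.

0.3484

p₁ = l_65/l_50 = 49277/54880 = 0.897905; p₂ = l_80/l_70 = 30188/43716 = 0.690548.
P(exactly one) = p₁(1−p₂) + (1−p₁)p₂ = 0.277858 + 0.070501 = 0.348360.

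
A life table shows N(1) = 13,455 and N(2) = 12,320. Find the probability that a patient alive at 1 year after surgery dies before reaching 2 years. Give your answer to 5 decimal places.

P(die before 2 | alive at 1) = 1 − N(2)/N(1) = 1 − 12,320/13,455 = (1,135)/13,455 = 0.084355.

0.08436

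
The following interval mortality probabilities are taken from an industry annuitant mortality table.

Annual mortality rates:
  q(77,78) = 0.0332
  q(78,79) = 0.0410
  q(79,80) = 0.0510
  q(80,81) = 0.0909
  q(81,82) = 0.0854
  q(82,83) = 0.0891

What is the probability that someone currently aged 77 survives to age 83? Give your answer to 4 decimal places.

0.6664

Survival from 77 to 83 is the product of surviving each interval: (1 − 0.0332) × (1 − 0.0410) × (1 − 0.0510) × (1 − 0.0909) × (1 − 0.0854) × (1 − 0.0891).
= 0.9668 × 0.9590 × 0.9490 × 0.9091 × 0.9146 × 0.9109 = 0.666400.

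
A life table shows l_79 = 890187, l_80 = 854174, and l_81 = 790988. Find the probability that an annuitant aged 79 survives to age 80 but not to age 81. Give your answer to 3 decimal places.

0.071

We want 1|1q79 = (l_80 − l_81)/l_79.
This is the probability of reaching 80 but not 81, conditional on being alive at 79: (l_80 − l_81) / l_79.
= (854174 − 790988) / 890187 = 63186 / 890187 = 0.070981.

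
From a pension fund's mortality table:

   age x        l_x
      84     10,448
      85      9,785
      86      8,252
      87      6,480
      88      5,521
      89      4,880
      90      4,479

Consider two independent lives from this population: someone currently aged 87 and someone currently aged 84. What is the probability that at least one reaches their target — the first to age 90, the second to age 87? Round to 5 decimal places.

p₁ = l_90/l_87 = 4,479/6,480 = 0.691204; p₂ = l_87/l_84 = 6,480/10,448 = 0.620214.
P(at least one) = 1 − (1−p₁)(1−p₂) = 1 − 0.308796 × 0.379786 = 0.882724.

0.88272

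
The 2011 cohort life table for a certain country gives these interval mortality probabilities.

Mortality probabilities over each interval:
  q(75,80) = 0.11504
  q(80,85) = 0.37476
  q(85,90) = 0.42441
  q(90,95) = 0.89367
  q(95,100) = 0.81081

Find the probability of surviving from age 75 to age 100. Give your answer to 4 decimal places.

Chaining the interval survival probabilities: (1 − 0.11504) × (1 − 0.37476) × (1 − 0.42441) × (1 − 0.89367) × (1 − 0.81081).
= 0.88496 × 0.62524 × 0.57559 × 0.10633 × 0.18919 = 0.006407.

0.0064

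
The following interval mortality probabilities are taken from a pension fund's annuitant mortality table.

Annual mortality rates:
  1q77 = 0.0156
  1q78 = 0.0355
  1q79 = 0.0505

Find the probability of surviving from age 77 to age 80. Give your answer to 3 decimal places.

The overall survival probability is (1 − 0.0156) × (1 − 0.0355) × (1 − 0.0505).
= 0.9844 × 0.9645 × 0.9495 = 0.901506.

0.902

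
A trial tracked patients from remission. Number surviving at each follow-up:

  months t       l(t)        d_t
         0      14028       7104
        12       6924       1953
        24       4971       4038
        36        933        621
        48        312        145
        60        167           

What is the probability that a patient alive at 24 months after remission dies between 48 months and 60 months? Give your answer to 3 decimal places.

0.029

This is the probability of reaching 48 but not 60, conditional on being alive at 24: (l(48) − l(60)) / l(24).
= (312 − 167) / 4971 = 145 / 4971 = 0.029169.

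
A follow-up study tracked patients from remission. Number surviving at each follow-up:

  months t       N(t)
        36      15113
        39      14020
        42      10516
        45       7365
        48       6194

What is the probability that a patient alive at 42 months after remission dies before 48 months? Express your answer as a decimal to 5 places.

0.41099

P(die before 48 | alive at 42) = 1 − N(48)/N(42) = 1 − 6194/10516 = (4322)/10516 = 0.410993.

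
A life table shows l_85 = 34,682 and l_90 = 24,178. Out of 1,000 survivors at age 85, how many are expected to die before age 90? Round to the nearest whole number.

The relevant probability is 1 − 24,178/34,682 = 0.302866.
Expected number = 1,000 × 0.302866 = 303.

303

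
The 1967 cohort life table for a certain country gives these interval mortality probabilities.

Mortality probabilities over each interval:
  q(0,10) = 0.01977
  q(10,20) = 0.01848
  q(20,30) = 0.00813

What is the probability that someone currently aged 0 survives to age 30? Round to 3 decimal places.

Survival from 0 to 30 is the product of surviving each interval: (1 − 0.01977) × (1 − 0.01848) × (1 − 0.00813).
= 0.98023 × 0.98152 × 0.99187 = 0.954293.

0.954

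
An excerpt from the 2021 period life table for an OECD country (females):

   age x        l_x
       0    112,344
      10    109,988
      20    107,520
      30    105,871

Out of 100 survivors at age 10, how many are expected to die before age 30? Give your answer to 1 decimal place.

The relevant probability is 1 − 105,871/109,988 = 0.037431.
Expected number = 100 × 0.037431 = 3.7.

3.7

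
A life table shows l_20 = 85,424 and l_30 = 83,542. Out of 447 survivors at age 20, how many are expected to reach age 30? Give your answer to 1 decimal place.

437.2

The relevant probability is 83,542/85,424 = 0.977969.
Expected number = 447 × 0.977969 = 437.2.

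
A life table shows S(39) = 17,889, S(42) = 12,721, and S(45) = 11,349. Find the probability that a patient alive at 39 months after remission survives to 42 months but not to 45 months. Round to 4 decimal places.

0.0767

This is the probability of reaching 42 but not 45, conditional on being alive at 39: (S(42) − S(45)) / S(39).
= (12,721 − 11,349) / 17,889 = 1,372 / 17,889 = 0.076695.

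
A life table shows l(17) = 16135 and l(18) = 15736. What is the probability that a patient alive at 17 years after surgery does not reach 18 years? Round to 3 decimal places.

P(die before 18 | alive at 17) = 1 − l(18)/l(17) = 1 − 15736/16135 = (399)/16135 = 0.024729.

0.025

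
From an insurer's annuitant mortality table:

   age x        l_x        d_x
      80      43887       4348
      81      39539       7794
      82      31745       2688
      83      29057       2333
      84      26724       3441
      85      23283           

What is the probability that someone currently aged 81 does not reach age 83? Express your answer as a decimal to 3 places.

0.265

P(die before 83 | alive at 81) = 1 − l_83/l_81 = 1 − 29057/39539 = (10482)/39539 = 0.265105.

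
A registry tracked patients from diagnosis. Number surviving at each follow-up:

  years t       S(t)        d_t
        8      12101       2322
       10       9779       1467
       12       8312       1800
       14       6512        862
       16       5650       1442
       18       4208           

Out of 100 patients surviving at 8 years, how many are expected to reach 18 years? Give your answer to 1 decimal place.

34.8

The relevant probability is 4208/12101 = 0.347740.
Expected number = 100 × 0.347740 = 34.8.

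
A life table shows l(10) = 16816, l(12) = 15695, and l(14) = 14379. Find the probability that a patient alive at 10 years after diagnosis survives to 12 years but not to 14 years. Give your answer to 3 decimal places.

This is the probability of reaching 12 but not 14, conditional on being alive at 10: (l(12) − l(14)) / l(10).
= (15695 − 14379) / 16816 = 1316 / 16816 = 0.078259.

0.078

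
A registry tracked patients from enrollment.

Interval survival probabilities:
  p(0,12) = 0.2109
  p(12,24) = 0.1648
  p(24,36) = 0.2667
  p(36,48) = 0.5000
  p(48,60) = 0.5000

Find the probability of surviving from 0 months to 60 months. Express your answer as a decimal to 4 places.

0.0023

Chaining the interval survival probabilities: 0.2109 × 0.1648 × 0.2667 × 0.5000 × 0.5000.
= 0.002317.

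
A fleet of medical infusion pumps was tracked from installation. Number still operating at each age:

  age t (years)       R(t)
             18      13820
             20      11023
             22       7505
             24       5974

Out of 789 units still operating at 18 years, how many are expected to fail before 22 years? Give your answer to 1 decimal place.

The relevant probability is 1 − 7505/13820 = 0.456946.
Expected number = 789 × 0.456946 = 360.5.

360.5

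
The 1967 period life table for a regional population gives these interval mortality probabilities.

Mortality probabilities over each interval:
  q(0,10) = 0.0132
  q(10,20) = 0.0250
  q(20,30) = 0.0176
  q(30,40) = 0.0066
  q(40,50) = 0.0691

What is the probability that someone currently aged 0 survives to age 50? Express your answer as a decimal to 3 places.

0.874

Chaining the interval survival probabilities: (1 − 0.0132) × (1 − 0.0250) × (1 − 0.0176) × (1 − 0.0066) × (1 − 0.0691).
= 0.9868 × 0.9750 × 0.9824 × 0.9934 × 0.9309 = 0.874076.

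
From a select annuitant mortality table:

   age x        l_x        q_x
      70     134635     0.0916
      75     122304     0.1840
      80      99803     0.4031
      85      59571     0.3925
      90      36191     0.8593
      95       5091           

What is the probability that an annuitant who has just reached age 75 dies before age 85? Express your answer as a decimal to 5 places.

P(die before 85 | alive at 75) = 1 − l_85/l_75 = 1 − 59571/122304 = (62733)/122304 = 0.512927.

0.51293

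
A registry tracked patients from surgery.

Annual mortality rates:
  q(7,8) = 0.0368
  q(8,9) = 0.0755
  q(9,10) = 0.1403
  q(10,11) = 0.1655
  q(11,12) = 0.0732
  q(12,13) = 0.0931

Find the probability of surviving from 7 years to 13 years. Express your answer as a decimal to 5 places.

0.53696

The overall survival probability is (1 − 0.0368) × (1 − 0.0755) × (1 − 0.1403) × (1 − 0.1655) × (1 − 0.0732) × (1 − 0.0931).
= 0.9632 × 0.9245 × 0.8597 × 0.8345 × 0.9268 × 0.9069 = 0.536960.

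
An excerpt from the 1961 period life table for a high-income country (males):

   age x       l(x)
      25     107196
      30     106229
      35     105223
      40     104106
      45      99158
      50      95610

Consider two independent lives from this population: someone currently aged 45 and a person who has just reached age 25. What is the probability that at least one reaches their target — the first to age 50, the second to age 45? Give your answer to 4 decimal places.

p₁ = l(50)/l(45) = 95610/99158 = 0.964219; p₂ = l(45)/l(25) = 99158/107196 = 0.925016.
P(at least one) = 1 − (1−p₁)(1−p₂) = 1 − 0.035781 × 0.074984 = 0.997317.

0.9973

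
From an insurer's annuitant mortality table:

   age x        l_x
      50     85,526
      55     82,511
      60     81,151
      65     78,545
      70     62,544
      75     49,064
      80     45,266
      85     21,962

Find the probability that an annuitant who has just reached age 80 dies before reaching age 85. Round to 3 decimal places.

P(die before 85 | alive at 80) = 1 − l_85/l_80 = 1 − 21,962/45,266 = (23,304)/45,266 = 0.514823.

0.515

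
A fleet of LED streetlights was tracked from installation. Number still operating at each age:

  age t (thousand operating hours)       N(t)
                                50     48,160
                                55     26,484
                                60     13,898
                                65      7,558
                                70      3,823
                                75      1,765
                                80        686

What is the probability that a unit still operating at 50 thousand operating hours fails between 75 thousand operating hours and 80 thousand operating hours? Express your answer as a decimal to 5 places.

This is the probability of reaching 75 but not 80, conditional on being operational at 50: (N(75) − N(80)) / N(50).
= (1,765 − 686) / 48,160 = 1,079 / 48,160 = 0.022404.

0.02240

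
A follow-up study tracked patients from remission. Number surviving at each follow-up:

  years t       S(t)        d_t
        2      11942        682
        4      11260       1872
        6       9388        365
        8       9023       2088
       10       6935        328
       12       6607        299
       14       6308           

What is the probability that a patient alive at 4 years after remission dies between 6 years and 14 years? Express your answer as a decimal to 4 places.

This is the probability of reaching 6 but not 14, conditional on being alive at 4: (S(6) − S(14)) / S(4).
= (9388 − 6308) / 11260 = 3080 / 11260 = 0.273535.

0.2735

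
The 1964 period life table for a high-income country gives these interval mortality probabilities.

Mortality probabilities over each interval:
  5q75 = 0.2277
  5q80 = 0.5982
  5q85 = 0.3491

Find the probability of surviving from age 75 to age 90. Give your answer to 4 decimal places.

Chaining the interval survival probabilities: (1 − 0.2277) × (1 − 0.5982) × (1 − 0.3491).
= 0.7723 × 0.4018 × 0.6509 = 0.201981.

0.2020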